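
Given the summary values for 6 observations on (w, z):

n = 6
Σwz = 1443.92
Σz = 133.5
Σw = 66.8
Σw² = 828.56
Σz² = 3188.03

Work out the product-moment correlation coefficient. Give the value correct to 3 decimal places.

-0.312

r = (nΣwz − ΣwΣz) / √[(nΣw² − (Σw)²)(nΣz² − (Σz)²)]
Numerator: 6×1443.92 − 66.8×133.5 = -254.28
Denominator: √[(4971.36 − 4462.24)(19128.18 − 17822.25)] = √[509.12 × 1305.93] = 815.3987
r = -254.28 / 815.3987 ≈ -0.312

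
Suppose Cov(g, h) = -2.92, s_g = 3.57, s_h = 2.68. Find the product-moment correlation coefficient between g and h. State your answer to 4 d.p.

-0.3052

r = Cov(g,h) / (s_g · s_h) = -2.92 / (3.57 × 2.68)
  = -2.92 / 9.5676 ≈ -0.3052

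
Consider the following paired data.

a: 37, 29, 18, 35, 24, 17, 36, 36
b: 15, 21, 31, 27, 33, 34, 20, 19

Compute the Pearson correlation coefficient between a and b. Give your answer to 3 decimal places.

n = 8, Σa = 232, Σb = 200, Σa² = 7216, Σb² = 5362, Σab = 5441
nΣab − ΣaΣb = 43528 − 46400 = -2872
nΣa² − (Σa)² = 57728 − 53824 = 3904; nΣb² − (Σb)² = 42896 − 40000 = 2896
r = -2872 / √(3904 × 2896) = -2872 / 3362.4372 ≈ -0.854

-0.854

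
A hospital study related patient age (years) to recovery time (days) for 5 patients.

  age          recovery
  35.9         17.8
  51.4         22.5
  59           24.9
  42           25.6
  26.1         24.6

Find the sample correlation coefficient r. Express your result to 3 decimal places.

n = 5, Σx = 214.4, Σy = 115.4, Σx² = 9856.98, Σy² = 2703.62, Σxy = 4981.88
nΣxy − ΣxΣy = 24909.4 − 24741.76 = 167.64
nΣx² − (Σx)² = 49284.9 − 45967.36 = 3317.54; nΣy² − (Σy)² = 13518.1 − 13317.16 = 200.94
r = 167.64 / √(3317.54 × 200.94) = 167.64 / 816.4720 ≈ 0.205

0.205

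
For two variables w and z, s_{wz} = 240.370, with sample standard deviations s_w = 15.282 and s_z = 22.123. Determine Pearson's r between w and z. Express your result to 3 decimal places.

0.711

r = Cov(w,z) / (s_w · s_z) = 240.370 / (15.282 × 22.123)
  = 240.370 / 338.0837 ≈ 0.711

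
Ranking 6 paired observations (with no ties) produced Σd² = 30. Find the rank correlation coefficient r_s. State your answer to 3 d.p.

0.143

ρ = 1 − 6Σd² / [n(n²−1)] = 1 − 6×30 / (6×35)
  = 1 − 180/210 = 1 − 0.8571 ≈ 0.143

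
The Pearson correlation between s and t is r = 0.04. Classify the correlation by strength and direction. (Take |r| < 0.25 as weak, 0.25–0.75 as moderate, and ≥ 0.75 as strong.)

r = 0.04 > 0 so the relationship is positive.
|r| = 0.04, which falls in the weak range.

weak positive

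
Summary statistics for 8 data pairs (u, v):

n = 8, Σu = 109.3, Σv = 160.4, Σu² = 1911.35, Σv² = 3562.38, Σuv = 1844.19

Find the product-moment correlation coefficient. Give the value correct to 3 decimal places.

-0.913

r = (nΣuv − ΣuΣv) / √[(nΣu² − (Σu)²)(nΣv² − (Σv)²)]
Numerator: 8×1844.19 − 109.3×160.4 = -2778.2
Denominator: √[(15290.8 − 11946.49)(28499.04 − 25728.16)] = √[3344.31 × 2770.88] = 3044.1225
r = -2778.2 / 3044.1225 ≈ -0.913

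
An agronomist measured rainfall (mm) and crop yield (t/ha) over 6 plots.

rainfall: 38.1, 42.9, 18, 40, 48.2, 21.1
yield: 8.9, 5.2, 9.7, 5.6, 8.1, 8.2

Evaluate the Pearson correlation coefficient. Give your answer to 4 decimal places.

n = 6, Σx = 208.3, Σy = 45.7, Σx² = 7984.47, Σy² = 364.55, Σxy = 1524.21
nΣxy − ΣxΣy = 9145.26 − 9519.31 = -374.05
nΣx² − (Σx)² = 47906.82 − 43388.89 = 4517.93; nΣy² − (Σy)² = 2187.3 − 2088.49 = 98.81
r = -374.05 / √(4517.93 × 98.81) = -374.05 / 668.1442 ≈ -0.5598

-0.5598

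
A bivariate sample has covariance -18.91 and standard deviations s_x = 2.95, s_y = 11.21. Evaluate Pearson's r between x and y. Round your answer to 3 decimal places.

-0.572

r = Cov(x,y) / (s_x · s_y) = -18.91 / (2.95 × 11.21)
  = -18.91 / 33.0695 ≈ -0.572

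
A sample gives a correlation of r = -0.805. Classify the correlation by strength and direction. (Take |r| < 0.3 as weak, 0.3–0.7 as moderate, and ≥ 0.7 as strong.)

strong negative

r = -0.805 < 0 so the relationship is negative.
|r| = 0.805, which falls in the strong range.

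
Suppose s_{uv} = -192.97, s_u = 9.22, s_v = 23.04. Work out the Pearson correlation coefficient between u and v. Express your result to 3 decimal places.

-0.908

r = Cov(u,v) / (s_u · s_v) = -192.97 / (9.22 × 23.04)
  = -192.97 / 212.4288 ≈ -0.908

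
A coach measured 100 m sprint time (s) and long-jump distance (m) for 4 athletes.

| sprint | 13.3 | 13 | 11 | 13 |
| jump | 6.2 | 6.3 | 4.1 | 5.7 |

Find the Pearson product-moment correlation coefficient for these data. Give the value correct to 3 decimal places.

n = 4, Σx = 50.3, Σy = 22.3, Σx² = 635.89, Σy² = 127.43, Σxy = 283.56
nΣxy − ΣxΣy = 1134.24 − 1121.69 = 12.55
nΣx² − (Σx)² = 2543.56 − 2530.09 = 13.47; nΣy² − (Σy)² = 509.72 − 497.29 = 12.43
r = 12.55 / √(13.47 × 12.43) = 12.55 / 12.9396 ≈ 0.970

0.970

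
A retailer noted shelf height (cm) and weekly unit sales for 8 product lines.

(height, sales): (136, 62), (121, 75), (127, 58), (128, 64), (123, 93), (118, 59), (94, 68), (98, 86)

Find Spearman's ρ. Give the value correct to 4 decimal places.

-0.3571

Rank height: 8, 4, 6, 7, 5, 3, 1, 2
Rank sales: 3, 6, 1, 4, 8, 2, 5, 7
d = rank(height) − rank(sales): 5, -2, 5, 3, -3, 1, -4, -5; Σd² = 114
ρ = 1 − 6Σd² / [n(n²−1)] = 1 − 6×114 / (8×63) = 1 − 684/504 ≈ -0.3571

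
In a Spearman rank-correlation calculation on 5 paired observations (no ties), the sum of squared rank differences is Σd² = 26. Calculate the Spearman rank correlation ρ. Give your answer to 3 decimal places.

ρ = 1 − 6Σd² / [n(n²−1)] = 1 − 6×26 / (5×24)
  = 1 − 156/120 = 1 − 1.3000 ≈ -0.300

-0.300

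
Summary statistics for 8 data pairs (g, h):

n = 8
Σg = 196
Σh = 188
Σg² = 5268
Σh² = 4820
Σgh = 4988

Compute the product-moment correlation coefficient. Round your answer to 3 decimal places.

0.883

r = (nΣgh − ΣgΣh) / √[(nΣg² − (Σg)²)(nΣh² − (Σh)²)]
Numerator: 8×4988 − 196×188 = 3056
Denominator: √[(42144 − 38416)(38560 − 35344)] = √[3728 × 3216] = 3462.5493
r = 3056 / 3462.5493 ≈ 0.883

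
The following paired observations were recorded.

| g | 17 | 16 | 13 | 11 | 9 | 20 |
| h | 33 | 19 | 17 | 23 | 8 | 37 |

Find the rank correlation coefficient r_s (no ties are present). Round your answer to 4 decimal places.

Rank g: 5, 4, 3, 2, 1, 6
Rank h: 5, 3, 2, 4, 1, 6
d = rank(g) − rank(h): 0, 1, 1, -2, 0, 0; Σd² = 6
ρ = 1 − 6Σd² / [n(n²−1)] = 1 − 6×6 / (6×35) = 1 − 36/210 ≈ 0.8286

0.8286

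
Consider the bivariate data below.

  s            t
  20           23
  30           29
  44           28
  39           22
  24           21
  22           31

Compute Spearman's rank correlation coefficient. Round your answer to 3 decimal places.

-0.086

Rank s: 1, 4, 6, 5, 3, 2
Rank t: 3, 5, 4, 2, 1, 6
d = rank(s) − rank(t): -2, -1, 2, 3, 2, -4; Σd² = 38
ρ = 1 − 6Σd² / [n(n²−1)] = 1 − 6×38 / (6×35) = 1 − 228/210 ≈ -0.086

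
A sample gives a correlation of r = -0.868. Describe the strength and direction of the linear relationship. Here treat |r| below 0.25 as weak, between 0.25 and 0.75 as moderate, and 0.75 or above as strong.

strong negative

r = -0.868 < 0 so the relationship is negative.
|r| = 0.868, which falls in the strong range.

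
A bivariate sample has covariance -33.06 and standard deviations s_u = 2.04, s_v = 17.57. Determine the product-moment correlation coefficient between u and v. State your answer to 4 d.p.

r = Cov(u,v) / (s_u · s_v) = -33.06 / (2.04 × 17.57)
  = -33.06 / 35.8428 ≈ -0.9224

-0.9224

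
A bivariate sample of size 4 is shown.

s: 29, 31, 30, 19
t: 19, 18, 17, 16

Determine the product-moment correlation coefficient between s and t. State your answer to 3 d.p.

0.720

n = 4, Σs = 109, Σt = 70, Σs² = 3063, Σt² = 1230, Σst = 1923
nΣst − ΣsΣt = 7692 − 7630 = 62
nΣs² − (Σs)² = 12252 − 11881 = 371; nΣt² − (Σt)² = 4920 − 4900 = 20
r = 62 / √(371 × 20) = 62 / 86.1394 ≈ 0.720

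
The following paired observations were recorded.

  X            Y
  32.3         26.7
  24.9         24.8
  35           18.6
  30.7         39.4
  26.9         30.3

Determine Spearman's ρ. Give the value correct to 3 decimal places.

Rank X: 4, 1, 5, 3, 2
Rank Y: 3, 2, 1, 5, 4
d = rank(X) − rank(Y): 1, -1, 4, -2, -2; Σd² = 26
ρ = 1 − 6Σd² / [n(n²−1)] = 1 − 6×26 / (5×24) = 1 − 156/120 ≈ -0.300

-0.300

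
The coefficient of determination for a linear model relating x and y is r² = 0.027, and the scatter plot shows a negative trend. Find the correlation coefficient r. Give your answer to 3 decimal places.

|r| = √0.027 = 0.164
The association is negative, so r = −0.164.

-0.164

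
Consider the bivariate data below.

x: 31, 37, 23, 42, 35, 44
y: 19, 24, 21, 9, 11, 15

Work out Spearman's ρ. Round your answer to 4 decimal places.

-0.4286

Rank x: 2, 4, 1, 5, 3, 6
Rank y: 4, 6, 5, 1, 2, 3
d = rank(x) − rank(y): -2, -2, -4, 4, 1, 3; Σd² = 50
ρ = 1 − 6Σd² / [n(n²−1)] = 1 − 6×50 / (6×35) = 1 − 300/210 ≈ -0.4286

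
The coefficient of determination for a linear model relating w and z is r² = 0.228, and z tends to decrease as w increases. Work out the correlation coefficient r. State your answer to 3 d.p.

-0.477

|r| = √0.228 = 0.477
The association is negative, so r = −0.477.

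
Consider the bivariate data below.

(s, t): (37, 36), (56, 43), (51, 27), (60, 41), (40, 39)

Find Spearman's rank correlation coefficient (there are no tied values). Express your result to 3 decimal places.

Rank s: 1, 4, 3, 5, 2
Rank t: 2, 5, 1, 4, 3
d = rank(s) − rank(t): -1, -1, 2, 1, -1; Σd² = 8
ρ = 1 − 6Σd² / [n(n²−1)] = 1 − 6×8 / (5×24) = 1 − 48/120 ≈ 0.600

0.600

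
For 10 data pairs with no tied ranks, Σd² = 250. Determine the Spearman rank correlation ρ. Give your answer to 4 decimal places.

-0.5152

ρ = 1 − 6Σd² / [n(n²−1)] = 1 − 6×250 / (10×99)
  = 1 − 1500/990 = 1 − 1.51515 ≈ -0.5152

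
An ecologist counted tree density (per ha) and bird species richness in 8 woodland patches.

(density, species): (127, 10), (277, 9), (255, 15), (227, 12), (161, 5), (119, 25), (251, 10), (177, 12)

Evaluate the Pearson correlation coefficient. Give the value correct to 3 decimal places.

-0.317

n = 8, Σx = 1594, Σy = 98, Σx² = 343824, Σy² = 1444, Σxy = 18726
nΣxy − ΣxΣy = 149808 − 156212 = -6404
nΣx² − (Σx)² = 2750592 − 2540836 = 209756; nΣy² − (Σy)² = 11552 − 9604 = 1948
r = -6404 / √(209756 × 1948) = -6404 / 20213.9726 ≈ -0.317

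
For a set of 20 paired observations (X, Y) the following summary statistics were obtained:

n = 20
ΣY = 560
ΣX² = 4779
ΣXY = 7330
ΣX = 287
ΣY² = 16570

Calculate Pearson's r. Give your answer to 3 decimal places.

-0.921

r = (nΣXY − ΣXΣY) / √[(nΣX² − (ΣX)²)(nΣY² − (ΣY)²)]
Numerator: 20×7330 − 287×560 = -14120
Denominator: √[(95580 − 82369)(331400 − 313600)] = √[13211 × 17800] = 15334.7905
r = -14120 / 15334.7905 ≈ -0.921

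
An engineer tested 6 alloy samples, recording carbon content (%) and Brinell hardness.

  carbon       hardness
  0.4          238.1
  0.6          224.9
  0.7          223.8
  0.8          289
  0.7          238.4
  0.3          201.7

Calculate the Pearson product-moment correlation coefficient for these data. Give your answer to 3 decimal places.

0.687

n = 6, Σx = 3.5, Σy = 1415.9, Σx² = 2.23, Σy² = 338396.51, Σxy = 845.43
nΣxy − ΣxΣy = 5072.58 − 4955.65 = 116.93
nΣx² − (Σx)² = 13.38 − 12.25 = 1.13; nΣy² − (Σy)² = 2030379.06 − 2004772.81 = 25606.25
r = 116.93 / √(1.13 × 25606.25) = 116.93 / 170.1031 ≈ 0.687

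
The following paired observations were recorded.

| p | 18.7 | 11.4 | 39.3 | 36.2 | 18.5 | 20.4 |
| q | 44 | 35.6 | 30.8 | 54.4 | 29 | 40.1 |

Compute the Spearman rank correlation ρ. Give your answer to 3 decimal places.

Rank p: 3, 1, 6, 5, 2, 4
Rank q: 5, 3, 2, 6, 1, 4
d = rank(p) − rank(q): -2, -2, 4, -1, 1, 0; Σd² = 26
ρ = 1 − 6Σd² / [n(n²−1)] = 1 − 6×26 / (6×35) = 1 − 156/210 ≈ 0.257

0.257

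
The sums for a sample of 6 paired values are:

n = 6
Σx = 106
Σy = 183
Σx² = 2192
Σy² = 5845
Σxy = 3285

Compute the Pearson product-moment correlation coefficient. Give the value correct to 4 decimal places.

0.1793

r = (nΣxy − ΣxΣy) / √[(nΣx² − (Σx)²)(nΣy² − (Σy)²)]
Numerator: 6×3285 − 106×183 = 312
Denominator: √[(13152 − 11236)(35070 − 33489)] = √[1916 × 1581] = 1740.4586
r = 312 / 1740.4586 ≈ 0.1793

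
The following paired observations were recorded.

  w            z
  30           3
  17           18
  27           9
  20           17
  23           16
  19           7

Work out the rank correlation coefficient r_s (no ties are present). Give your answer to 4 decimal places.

Rank w: 6, 1, 5, 3, 4, 2
Rank z: 1, 6, 3, 5, 4, 2
d = rank(w) − rank(z): 5, -5, 2, -2, 0, 0; Σd² = 58
ρ = 1 − 6Σd² / [n(n²−1)] = 1 − 6×58 / (6×35) = 1 − 348/210 ≈ -0.6571

-0.6571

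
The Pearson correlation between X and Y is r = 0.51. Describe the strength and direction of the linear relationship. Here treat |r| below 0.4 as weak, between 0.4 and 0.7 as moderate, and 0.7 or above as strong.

moderate positive

r = 0.51 > 0 so the relationship is positive.
|r| = 0.51, which falls in the moderate range.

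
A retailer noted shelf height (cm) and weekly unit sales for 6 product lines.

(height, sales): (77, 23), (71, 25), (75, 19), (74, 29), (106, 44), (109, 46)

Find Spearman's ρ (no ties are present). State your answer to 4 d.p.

Rank height: 4, 1, 3, 2, 5, 6
Rank sales: 2, 3, 1, 4, 5, 6
d = rank(height) − rank(sales): 2, -2, 2, -2, 0, 0; Σd² = 16
ρ = 1 − 6Σd² / [n(n²−1)] = 1 − 6×16 / (6×35) = 1 − 96/210 ≈ 0.5429

0.5429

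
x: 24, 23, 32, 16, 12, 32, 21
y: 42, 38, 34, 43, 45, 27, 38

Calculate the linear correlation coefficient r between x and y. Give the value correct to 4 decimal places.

-0.8785

n = 7, Σx = 160, Σy = 267, Σx² = 3994, Σy² = 10411, Σxy = 5860
nΣxy − ΣxΣy = 41020 − 42720 = -1700
nΣx² − (Σx)² = 27958 − 25600 = 2358; nΣy² − (Σy)² = 72877 − 71289 = 1588
r = -1700 / √(2358 × 1588) = -1700 / 1935.0721 ≈ -0.8785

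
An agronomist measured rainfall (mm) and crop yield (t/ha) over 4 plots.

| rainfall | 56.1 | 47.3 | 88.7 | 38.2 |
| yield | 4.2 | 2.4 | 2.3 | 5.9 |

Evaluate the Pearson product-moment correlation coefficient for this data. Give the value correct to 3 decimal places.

n = 4, Σx = 230.3, Σy = 14.8, Σx² = 14711.43, Σy² = 63.5, Σxy = 778.53
nΣxy − ΣxΣy = 3114.12 − 3408.44 = -294.32
nΣx² − (Σx)² = 58845.72 − 53038.09 = 5807.63; nΣy² − (Σy)² = 254 − 219.04 = 34.96
r = -294.32 / √(5807.63 × 34.96) = -294.32 / 450.5938 ≈ -0.653

-0.653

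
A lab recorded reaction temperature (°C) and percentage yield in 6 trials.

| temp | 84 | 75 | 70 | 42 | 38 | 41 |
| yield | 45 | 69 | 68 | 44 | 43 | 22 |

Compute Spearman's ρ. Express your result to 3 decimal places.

Rank temp: 6, 5, 4, 3, 1, 2
Rank yield: 4, 6, 5, 3, 2, 1
d = rank(temp) − rank(yield): 2, -1, -1, 0, -1, 1; Σd² = 8
ρ = 1 − 6Σd² / [n(n²−1)] = 1 − 6×8 / (6×35) = 1 − 48/210 ≈ 0.771

0.771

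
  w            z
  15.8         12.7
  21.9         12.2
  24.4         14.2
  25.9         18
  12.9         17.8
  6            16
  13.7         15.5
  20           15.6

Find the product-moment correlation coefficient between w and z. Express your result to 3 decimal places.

-0.137

n = 8, Σw = 140.6, Σz = 122, Σw² = 2785.52, Σz² = 1892.22, Σwz = 2130.49
nΣwz − ΣwΣz = 17043.92 − 17153.2 = -109.28
nΣw² − (Σw)² = 22284.16 − 19768.36 = 2515.8; nΣz² − (Σz)² = 15137.76 − 14884 = 253.76
r = -109.28 / √(2515.8 × 253.76) = -109.28 / 799.0053 ≈ -0.137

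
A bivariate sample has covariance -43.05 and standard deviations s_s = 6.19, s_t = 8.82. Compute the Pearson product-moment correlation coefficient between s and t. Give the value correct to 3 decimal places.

-0.789

r = Cov(s,t) / (s_s · s_t) = -43.05 / (6.19 × 8.82)
  = -43.05 / 54.5958 ≈ -0.789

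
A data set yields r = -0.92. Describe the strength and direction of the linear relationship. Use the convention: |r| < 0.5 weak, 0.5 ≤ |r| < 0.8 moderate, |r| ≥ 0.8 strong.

r = -0.92 < 0 so the relationship is negative.
|r| = 0.92, which falls in the strong range.

strong negative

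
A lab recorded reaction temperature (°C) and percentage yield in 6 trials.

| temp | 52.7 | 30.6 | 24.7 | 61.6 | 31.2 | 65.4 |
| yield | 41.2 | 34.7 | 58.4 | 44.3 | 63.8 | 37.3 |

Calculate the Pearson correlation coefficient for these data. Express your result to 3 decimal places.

-0.551

n = 6, Σx = 266.2, Σy = 279.7, Σx² = 13368.9, Σy² = 13736.31, Σxy = 11834.4
nΣxy − ΣxΣy = 71006.4 − 74456.14 = -3449.74
nΣx² − (Σx)² = 80213.4 − 70862.44 = 9350.96; nΣy² − (Σy)² = 82417.86 − 78232.09 = 4185.77
r = -3449.74 / √(9350.96 × 4185.77) = -3449.74 / 6256.2743 ≈ -0.551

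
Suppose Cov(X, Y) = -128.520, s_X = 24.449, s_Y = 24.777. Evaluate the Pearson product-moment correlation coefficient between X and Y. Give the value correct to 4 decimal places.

r = Cov(X,Y) / (s_X · s_Y) = -128.520 / (24.449 × 24.777)
  = -128.520 / 605.7729 ≈ -0.2122

-0.2122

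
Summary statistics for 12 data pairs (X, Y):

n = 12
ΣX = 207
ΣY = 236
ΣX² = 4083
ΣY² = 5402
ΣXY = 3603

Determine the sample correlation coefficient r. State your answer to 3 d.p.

r = (nΣXY − ΣXΣY) / √[(nΣX² − (ΣX)²)(nΣY² − (ΣY)²)]
Numerator: 12×3603 − 207×236 = -5616
Denominator: √[(48996 − 42849)(64824 − 55696)] = √[6147 × 9128] = 7490.6486
r = -5616 / 7490.6486 ≈ -0.750

-0.750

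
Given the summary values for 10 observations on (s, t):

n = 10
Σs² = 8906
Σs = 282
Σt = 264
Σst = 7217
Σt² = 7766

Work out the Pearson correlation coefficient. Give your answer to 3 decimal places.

-0.261

r = (nΣst − ΣsΣt) / √[(nΣs² − (Σs)²)(nΣt² − (Σt)²)]
Numerator: 10×7217 − 282×264 = -2278
Denominator: √[(89060 − 79524)(77660 − 69696)] = √[9536 × 7964] = 8714.6259
r = -2278 / 8714.6259 ≈ -0.261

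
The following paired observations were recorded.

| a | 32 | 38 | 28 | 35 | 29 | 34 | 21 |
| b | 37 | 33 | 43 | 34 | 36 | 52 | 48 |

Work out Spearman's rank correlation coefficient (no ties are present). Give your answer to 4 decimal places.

-0.6071

Rank a: 4, 7, 2, 6, 3, 5, 1
Rank b: 4, 1, 5, 2, 3, 7, 6
d = rank(a) − rank(b): 0, 6, -3, 4, 0, -2, -5; Σd² = 90
ρ = 1 − 6Σd² / [n(n²−1)] = 1 − 6×90 / (7×48) = 1 − 540/336 ≈ -0.6071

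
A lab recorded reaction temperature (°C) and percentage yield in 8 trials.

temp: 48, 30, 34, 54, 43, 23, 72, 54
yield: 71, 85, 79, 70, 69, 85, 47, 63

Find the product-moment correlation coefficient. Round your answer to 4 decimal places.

n = 8, Σx = 358, Σy = 569, Σx² = 17754, Σy² = 41571, Σxy = 24132
nΣxy − ΣxΣy = 193056 − 203702 = -10646
nΣx² − (Σx)² = 142032 − 128164 = 13868; nΣy² − (Σy)² = 332568 − 323761 = 8807
r = -10646 / √(13868 × 8807) = -10646 / 11051.4920 ≈ -0.9633

-0.9633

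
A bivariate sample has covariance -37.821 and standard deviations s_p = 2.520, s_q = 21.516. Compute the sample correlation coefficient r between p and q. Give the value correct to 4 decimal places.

-0.6975

r = Cov(p,q) / (s_p · s_q) = -37.821 / (2.520 × 21.516)
  = -37.821 / 54.2203 ≈ -0.6975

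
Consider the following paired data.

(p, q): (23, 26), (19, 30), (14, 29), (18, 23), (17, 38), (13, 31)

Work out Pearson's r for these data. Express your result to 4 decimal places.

n = 6, Σp = 104, Σq = 177, Σp² = 1868, Σq² = 5351, Σpq = 3037
nΣpq − ΣpΣq = 18222 − 18408 = -186
nΣp² − (Σp)² = 11208 − 10816 = 392; nΣq² − (Σq)² = 32106 − 31329 = 777
r = -186 / √(392 × 777) = -186 / 551.8913 ≈ -0.3370

-0.3370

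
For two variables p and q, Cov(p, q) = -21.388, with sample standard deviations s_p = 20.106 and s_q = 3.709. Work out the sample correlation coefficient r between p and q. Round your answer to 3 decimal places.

-0.287

r = Cov(p,q) / (s_p · s_q) = -21.388 / (20.106 × 3.709)
  = -21.388 / 74.5732 ≈ -0.287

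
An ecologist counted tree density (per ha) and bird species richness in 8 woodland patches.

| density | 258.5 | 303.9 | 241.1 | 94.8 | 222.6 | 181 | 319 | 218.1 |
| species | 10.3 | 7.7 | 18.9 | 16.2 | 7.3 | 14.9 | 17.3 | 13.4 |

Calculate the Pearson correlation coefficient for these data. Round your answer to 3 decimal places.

-0.234

n = 8, Σx = 1839, Σy = 106, Σx² = 457934.08, Σy² = 1539.18, Σxy = 23858.25
nΣxy − ΣxΣy = 190866 − 194934 = -4068
nΣx² − (Σx)² = 3663472.64 − 3381921 = 281551.64; nΣy² − (Σy)² = 12313.44 − 11236 = 1077.44
r = -4068 / √(281551.64 × 1077.44) = -4068 / 17417.0893 ≈ -0.234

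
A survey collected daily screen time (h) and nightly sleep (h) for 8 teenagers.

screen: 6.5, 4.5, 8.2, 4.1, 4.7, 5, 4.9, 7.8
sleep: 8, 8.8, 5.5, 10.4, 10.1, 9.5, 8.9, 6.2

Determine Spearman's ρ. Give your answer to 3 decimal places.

-0.833

Rank screen: 6, 2, 8, 1, 3, 5, 4, 7
Rank sleep: 3, 4, 1, 8, 7, 6, 5, 2
d = rank(screen) − rank(sleep): 3, -2, 7, -7, -4, -1, -1, 5; Σd² = 154
ρ = 1 − 6Σd² / [n(n²−1)] = 1 − 6×154 / (8×63) = 1 − 924/504 ≈ -0.833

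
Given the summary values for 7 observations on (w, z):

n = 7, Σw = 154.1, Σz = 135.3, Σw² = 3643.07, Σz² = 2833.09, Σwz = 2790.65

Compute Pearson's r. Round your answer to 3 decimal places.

-0.804

r = (nΣwz − ΣwΣz) / √[(nΣw² − (Σw)²)(nΣz² − (Σz)²)]
Numerator: 7×2790.65 − 154.1×135.3 = -1315.18
Denominator: √[(25501.49 − 23746.81)(19831.63 − 18306.09)] = √[1754.68 × 1525.54] = 1636.1035
r = -1315.18 / 1636.1035 ≈ -0.804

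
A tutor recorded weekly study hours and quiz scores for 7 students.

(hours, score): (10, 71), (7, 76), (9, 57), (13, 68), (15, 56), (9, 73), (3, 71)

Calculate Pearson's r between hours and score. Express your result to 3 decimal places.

n = 7, Σx = 66, Σy = 472, Σx² = 714, Σy² = 32196, Σxy = 4349
nΣxy − ΣxΣy = 30443 − 31152 = -709
nΣx² − (Σx)² = 4998 − 4356 = 642; nΣy² − (Σy)² = 225372 − 222784 = 2588
r = -709 / √(642 × 2588) = -709 / 1288.9903 ≈ -0.550

-0.550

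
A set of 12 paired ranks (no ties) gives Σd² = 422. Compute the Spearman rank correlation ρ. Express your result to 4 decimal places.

ρ = 1 − 6Σd² / [n(n²−1)] = 1 − 6×422 / (12×143)
  = 1 − 2532/1716 = 1 − 1.47552 ≈ -0.4755

-0.4755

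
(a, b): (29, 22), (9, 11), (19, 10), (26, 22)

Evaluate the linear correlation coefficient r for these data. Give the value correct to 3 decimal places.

0.848

n = 4, Σa = 83, Σb = 65, Σa² = 1959, Σb² = 1189, Σab = 1499
nΣab − ΣaΣb = 5996 − 5395 = 601
nΣa² − (Σa)² = 7836 − 6889 = 947; nΣb² − (Σb)² = 4756 − 4225 = 531
r = 601 / √(947 × 531) = 601 / 709.1241 ≈ 0.848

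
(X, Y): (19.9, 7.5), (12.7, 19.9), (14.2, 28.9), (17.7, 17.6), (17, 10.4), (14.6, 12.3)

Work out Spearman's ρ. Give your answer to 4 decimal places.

Rank X: 6, 1, 2, 5, 4, 3
Rank Y: 1, 5, 6, 4, 2, 3
d = rank(X) − rank(Y): 5, -4, -4, 1, 2, 0; Σd² = 62
ρ = 1 − 6Σd² / [n(n²−1)] = 1 − 6×62 / (6×35) = 1 − 372/210 ≈ -0.7714

-0.7714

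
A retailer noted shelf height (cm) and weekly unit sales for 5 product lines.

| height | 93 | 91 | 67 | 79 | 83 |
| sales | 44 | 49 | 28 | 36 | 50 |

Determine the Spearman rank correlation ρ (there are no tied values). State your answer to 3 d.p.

0.600

Rank height: 5, 4, 1, 2, 3
Rank sales: 3, 4, 1, 2, 5
d = rank(height) − rank(sales): 2, 0, 0, 0, -2; Σd² = 8
ρ = 1 − 6Σd² / [n(n²−1)] = 1 − 6×8 / (5×24) = 1 − 48/120 ≈ 0.600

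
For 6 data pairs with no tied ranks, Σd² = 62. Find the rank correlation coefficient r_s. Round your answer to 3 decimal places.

ρ = 1 − 6Σd² / [n(n²−1)] = 1 − 6×62 / (6×35)
  = 1 − 372/210 = 1 − 1.7714 ≈ -0.771

-0.771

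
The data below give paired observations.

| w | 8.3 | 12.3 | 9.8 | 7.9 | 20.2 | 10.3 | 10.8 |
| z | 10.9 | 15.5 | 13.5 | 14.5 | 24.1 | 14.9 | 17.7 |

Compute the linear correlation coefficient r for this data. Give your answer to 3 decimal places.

n = 7, Σw = 79.6, Σz = 111.1, Σw² = 1009.4, Σz² = 1867.67, Σwz = 1359.42
nΣwz − ΣwΣz = 9515.94 − 8843.56 = 672.38
nΣw² − (Σw)² = 7065.8 − 6336.16 = 729.64; nΣz² − (Σz)² = 13073.69 − 12343.21 = 730.48
r = 672.38 / √(729.64 × 730.48) = 672.38 / 730.0599 ≈ 0.921

0.921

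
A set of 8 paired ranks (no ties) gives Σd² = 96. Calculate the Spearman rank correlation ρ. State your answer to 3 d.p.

-0.143

ρ = 1 − 6Σd² / [n(n²−1)] = 1 − 6×96 / (8×63)
  = 1 − 576/504 = 1 − 1.1429 ≈ -0.143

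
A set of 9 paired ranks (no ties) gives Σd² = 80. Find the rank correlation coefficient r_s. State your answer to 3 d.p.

0.333

ρ = 1 − 6Σd² / [n(n²−1)] = 1 − 6×80 / (9×80)
  = 1 − 480/720 = 1 − 0.6667 ≈ 0.333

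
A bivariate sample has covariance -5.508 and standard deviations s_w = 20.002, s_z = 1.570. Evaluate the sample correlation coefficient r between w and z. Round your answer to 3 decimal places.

r = Cov(w,z) / (s_w · s_z) = -5.508 / (20.002 × 1.570)
  = -5.508 / 31.4031 ≈ -0.175

-0.175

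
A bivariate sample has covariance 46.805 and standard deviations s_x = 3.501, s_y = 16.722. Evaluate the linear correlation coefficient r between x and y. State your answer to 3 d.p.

0.799

r = Cov(x,y) / (s_x · s_y) = 46.805 / (3.501 × 16.722)
  = 46.805 / 58.5437 ≈ 0.799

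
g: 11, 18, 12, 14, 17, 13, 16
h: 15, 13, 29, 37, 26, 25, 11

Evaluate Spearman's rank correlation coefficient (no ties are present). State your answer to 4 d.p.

Rank g: 1, 7, 2, 4, 6, 3, 5
Rank h: 3, 2, 6, 7, 5, 4, 1
d = rank(g) − rank(h): -2, 5, -4, -3, 1, -1, 4; Σd² = 72
ρ = 1 − 6Σd² / [n(n²−1)] = 1 − 6×72 / (7×48) = 1 − 432/336 ≈ -0.2857

-0.2857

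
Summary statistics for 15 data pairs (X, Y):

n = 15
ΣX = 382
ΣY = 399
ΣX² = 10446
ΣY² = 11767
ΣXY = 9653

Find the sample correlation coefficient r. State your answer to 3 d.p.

r = (nΣXY − ΣXΣY) / √[(nΣX² − (ΣX)²)(nΣY² − (ΣY)²)]
Numerator: 15×9653 − 382×399 = -7623
Denominator: √[(156690 − 145924)(176505 − 159201)] = √[10766 × 17304] = 13648.9877
r = -7623 / 13648.9877 ≈ -0.559

-0.559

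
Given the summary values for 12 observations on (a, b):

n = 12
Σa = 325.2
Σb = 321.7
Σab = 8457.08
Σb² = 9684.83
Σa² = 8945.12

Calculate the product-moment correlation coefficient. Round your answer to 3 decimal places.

r = (nΣab − ΣaΣb) / √[(nΣa² − (Σa)²)(nΣb² − (Σb)²)]
Numerator: 12×8457.08 − 325.2×321.7 = -3131.88
Denominator: √[(107341.44 − 105755.04)(116217.96 − 103490.89)] = √[1586.4 × 12727.07] = 4493.3533
r = -3131.88 / 4493.3533 ≈ -0.697

-0.697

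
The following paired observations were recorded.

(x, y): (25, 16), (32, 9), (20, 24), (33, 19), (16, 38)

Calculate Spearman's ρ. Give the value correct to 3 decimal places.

Rank x: 3, 4, 2, 5, 1
Rank y: 2, 1, 4, 3, 5
d = rank(x) − rank(y): 1, 3, -2, 2, -4; Σd² = 34
ρ = 1 − 6Σd² / [n(n²−1)] = 1 − 6×34 / (5×24) = 1 − 204/120 ≈ -0.700

-0.700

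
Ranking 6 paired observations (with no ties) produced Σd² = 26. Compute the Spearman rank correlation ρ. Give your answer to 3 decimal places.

ρ = 1 − 6Σd² / [n(n²−1)] = 1 − 6×26 / (6×35)
  = 1 − 156/210 = 1 − 0.7429 ≈ 0.257

0.257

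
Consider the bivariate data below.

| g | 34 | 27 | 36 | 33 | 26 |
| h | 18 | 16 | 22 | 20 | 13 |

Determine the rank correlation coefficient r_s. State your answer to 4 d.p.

Rank g: 4, 2, 5, 3, 1
Rank h: 3, 2, 5, 4, 1
d = rank(g) − rank(h): 1, 0, 0, -1, 0; Σd² = 2
ρ = 1 − 6Σd² / [n(n²−1)] = 1 − 6×2 / (5×24) = 1 − 12/120 ≈ 0.9000

0.9000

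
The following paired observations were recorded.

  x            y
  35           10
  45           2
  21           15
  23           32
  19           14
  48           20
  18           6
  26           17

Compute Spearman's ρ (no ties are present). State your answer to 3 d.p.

0.143

Rank x: 6, 7, 3, 4, 2, 8, 1, 5
Rank y: 3, 1, 5, 8, 4, 7, 2, 6
d = rank(x) − rank(y): 3, 6, -2, -4, -2, 1, -1, -1; Σd² = 72
ρ = 1 − 6Σd² / [n(n²−1)] = 1 − 6×72 / (8×63) = 1 − 432/504 ≈ 0.143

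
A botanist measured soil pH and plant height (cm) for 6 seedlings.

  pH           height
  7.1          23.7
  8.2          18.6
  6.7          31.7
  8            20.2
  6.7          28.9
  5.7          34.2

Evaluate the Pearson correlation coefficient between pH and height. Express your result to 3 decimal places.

-0.960

n = 6, Σx = 42.4, Σy = 157.3, Σx² = 303.92, Σy² = 4325.43, Σxy = 1083.35
nΣxy − ΣxΣy = 6500.1 − 6669.52 = -169.42
nΣx² − (Σx)² = 1823.52 − 1797.76 = 25.76; nΣy² − (Σy)² = 25952.58 − 24743.29 = 1209.29
r = -169.42 / √(25.76 × 1209.29) = -169.42 / 176.4973 ≈ -0.960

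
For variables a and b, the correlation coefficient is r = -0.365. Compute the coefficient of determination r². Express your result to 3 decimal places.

0.133

r² = (-0.365)² = 0.133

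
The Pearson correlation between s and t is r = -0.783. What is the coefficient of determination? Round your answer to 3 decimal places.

0.613

r² = (-0.783)² = 0.613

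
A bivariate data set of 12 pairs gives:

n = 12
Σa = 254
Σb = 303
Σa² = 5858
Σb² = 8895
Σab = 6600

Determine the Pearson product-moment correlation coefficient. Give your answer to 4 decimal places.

r = (nΣab − ΣaΣb) / √[(nΣa² − (Σa)²)(nΣb² − (Σb)²)]
Numerator: 12×6600 − 254×303 = 2238
Denominator: √[(70296 − 64516)(106740 − 91809)] = √[5780 × 14931] = 9289.8428
r = 2238 / 9289.8428 ≈ 0.2409

0.2409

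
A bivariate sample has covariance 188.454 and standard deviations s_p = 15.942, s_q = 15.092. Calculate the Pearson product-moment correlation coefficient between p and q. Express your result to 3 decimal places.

0.783

r = Cov(p,q) / (s_p · s_q) = 188.454 / (15.942 × 15.092)
  = 188.454 / 240.5967 ≈ 0.783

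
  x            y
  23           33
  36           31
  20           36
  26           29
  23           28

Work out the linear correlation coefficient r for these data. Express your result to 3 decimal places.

-0.330

n = 5, Σx = 128, Σy = 157, Σx² = 3430, Σy² = 4971, Σxy = 3993
nΣxy − ΣxΣy = 19965 − 20096 = -131
nΣx² − (Σx)² = 17150 − 16384 = 766; nΣy² − (Σy)² = 24855 − 24649 = 206
r = -131 / √(766 × 206) = -131 / 397.2354 ≈ -0.330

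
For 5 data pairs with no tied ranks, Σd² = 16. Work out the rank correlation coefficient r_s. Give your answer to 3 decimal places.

0.200

ρ = 1 − 6Σd² / [n(n²−1)] = 1 − 6×16 / (5×24)
  = 1 − 96/120 = 1 − 0.8000 ≈ 0.200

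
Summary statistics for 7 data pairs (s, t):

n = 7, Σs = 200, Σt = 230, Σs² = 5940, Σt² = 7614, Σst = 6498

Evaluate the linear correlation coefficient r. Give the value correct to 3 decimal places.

r = (nΣst − ΣsΣt) / √[(nΣs² − (Σs)²)(nΣt² − (Σt)²)]
Numerator: 7×6498 − 200×230 = -514
Denominator: √[(41580 − 40000)(53298 − 52900)] = √[1580 × 398] = 792.9943
r = -514 / 792.9943 ≈ -0.648

-0.648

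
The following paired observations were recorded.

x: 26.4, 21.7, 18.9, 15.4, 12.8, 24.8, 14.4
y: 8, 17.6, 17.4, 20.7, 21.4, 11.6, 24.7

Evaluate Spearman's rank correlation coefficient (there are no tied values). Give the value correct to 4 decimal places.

-0.9286

Rank x: 7, 5, 4, 3, 1, 6, 2
Rank y: 1, 4, 3, 5, 6, 2, 7
d = rank(x) − rank(y): 6, 1, 1, -2, -5, 4, -5; Σd² = 108
ρ = 1 − 6Σd² / [n(n²−1)] = 1 − 6×108 / (7×48) = 1 − 648/336 ≈ -0.9286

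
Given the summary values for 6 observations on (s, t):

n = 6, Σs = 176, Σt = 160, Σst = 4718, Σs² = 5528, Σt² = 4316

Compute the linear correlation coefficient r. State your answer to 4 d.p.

0.1837

r = (nΣst − ΣsΣt) / √[(nΣs² − (Σs)²)(nΣt² − (Σt)²)]
Numerator: 6×4718 − 176×160 = 148
Denominator: √[(33168 − 30976)(25896 − 25600)] = √[2192 × 296] = 805.5011
r = 148 / 805.5011 ≈ 0.1837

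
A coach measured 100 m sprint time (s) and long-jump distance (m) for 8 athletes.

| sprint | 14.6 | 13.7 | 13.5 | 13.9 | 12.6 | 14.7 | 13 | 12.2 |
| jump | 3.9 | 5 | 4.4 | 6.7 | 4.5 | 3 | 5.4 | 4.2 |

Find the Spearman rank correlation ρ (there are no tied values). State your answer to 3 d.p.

-0.286

Rank sprint: 7, 5, 4, 6, 2, 8, 3, 1
Rank jump: 2, 6, 4, 8, 5, 1, 7, 3
d = rank(sprint) − rank(jump): 5, -1, 0, -2, -3, 7, -4, -2; Σd² = 108
ρ = 1 − 6Σd² / [n(n²−1)] = 1 − 6×108 / (8×63) = 1 − 648/504 ≈ -0.286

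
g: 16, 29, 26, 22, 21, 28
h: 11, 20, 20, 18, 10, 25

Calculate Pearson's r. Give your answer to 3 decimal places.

0.847

n = 6, Σg = 142, Σh = 104, Σg² = 3482, Σh² = 1970, Σgh = 2582
nΣgh − ΣgΣh = 15492 − 14768 = 724
nΣg² − (Σg)² = 20892 − 20164 = 728; nΣh² − (Σh)² = 11820 − 10816 = 1004
r = 724 / √(728 × 1004) = 724 / 854.9339 ≈ 0.847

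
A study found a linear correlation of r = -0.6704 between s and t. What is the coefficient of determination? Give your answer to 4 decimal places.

0.4494

r² = (-0.6704)² = 0.4494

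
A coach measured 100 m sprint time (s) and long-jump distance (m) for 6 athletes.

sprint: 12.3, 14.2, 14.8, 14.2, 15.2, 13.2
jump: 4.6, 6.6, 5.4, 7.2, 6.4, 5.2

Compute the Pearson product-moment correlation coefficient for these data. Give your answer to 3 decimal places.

n = 6, Σx = 83.9, Σy = 35.4, Σx² = 1178.89, Σy² = 213.72, Σxy = 498.38
nΣxy − ΣxΣy = 2990.28 − 2970.06 = 20.22
nΣx² − (Σx)² = 7073.34 − 7039.21 = 34.13; nΣy² − (Σy)² = 1282.32 − 1253.16 = 29.16
r = 20.22 / √(34.13 × 29.16) = 20.22 / 31.5473 ≈ 0.641

0.641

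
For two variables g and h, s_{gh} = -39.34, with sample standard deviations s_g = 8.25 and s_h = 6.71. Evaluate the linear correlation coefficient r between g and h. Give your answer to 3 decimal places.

-0.711

r = Cov(g,h) / (s_g · s_h) = -39.34 / (8.25 × 6.71)
  = -39.34 / 55.3575 ≈ -0.711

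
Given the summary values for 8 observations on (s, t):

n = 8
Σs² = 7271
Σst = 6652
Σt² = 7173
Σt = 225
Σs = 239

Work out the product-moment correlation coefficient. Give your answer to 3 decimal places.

r = (nΣst − ΣsΣt) / √[(nΣs² − (Σs)²)(nΣt² − (Σt)²)]
Numerator: 8×6652 − 239×225 = -559
Denominator: √[(58168 − 57121)(57384 − 50625)] = √[1047 × 6759] = 2660.2017
r = -559 / 2660.2017 ≈ -0.210

-0.210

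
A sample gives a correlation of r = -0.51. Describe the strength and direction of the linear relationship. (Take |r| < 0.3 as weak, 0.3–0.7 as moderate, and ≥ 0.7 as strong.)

moderate negative

r = -0.51 < 0 so the relationship is negative.
|r| = 0.51, which falls in the moderate range.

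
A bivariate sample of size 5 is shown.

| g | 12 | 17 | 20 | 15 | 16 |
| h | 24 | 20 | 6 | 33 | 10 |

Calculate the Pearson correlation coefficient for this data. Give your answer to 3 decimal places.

-0.672

n = 5, Σg = 80, Σh = 93, Σg² = 1314, Σh² = 2201, Σgh = 1403
nΣgh − ΣgΣh = 7015 − 7440 = -425
nΣg² − (Σg)² = 6570 − 6400 = 170; nΣh² − (Σh)² = 11005 − 8649 = 2356
r = -425 / √(170 × 2356) = -425 / 632.8665 ≈ -0.672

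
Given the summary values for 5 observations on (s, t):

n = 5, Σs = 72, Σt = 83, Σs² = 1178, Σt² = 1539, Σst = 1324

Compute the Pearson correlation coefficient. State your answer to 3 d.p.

0.854

r = (nΣst − ΣsΣt) / √[(nΣs² − (Σs)²)(nΣt² − (Σt)²)]
Numerator: 5×1324 − 72×83 = 644
Denominator: √[(5890 − 5184)(7695 − 6889)] = √[706 × 806] = 754.3447
r = 644 / 754.3447 ≈ 0.854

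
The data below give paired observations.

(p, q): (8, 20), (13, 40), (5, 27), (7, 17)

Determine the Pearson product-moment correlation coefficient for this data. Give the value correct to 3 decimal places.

0.728

n = 4, Σp = 33, Σq = 104, Σp² = 307, Σq² = 3018, Σpq = 934
nΣpq − ΣpΣq = 3736 − 3432 = 304
nΣp² − (Σp)² = 1228 − 1089 = 139; nΣq² − (Σq)² = 12072 − 10816 = 1256
r = 304 / √(139 × 1256) = 304 / 417.8325 ≈ 0.728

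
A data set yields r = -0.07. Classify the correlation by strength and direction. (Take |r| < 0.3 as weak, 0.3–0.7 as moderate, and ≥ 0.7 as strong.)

r = -0.07 < 0 so the relationship is negative.
|r| = 0.07, which falls in the weak range.

weak negative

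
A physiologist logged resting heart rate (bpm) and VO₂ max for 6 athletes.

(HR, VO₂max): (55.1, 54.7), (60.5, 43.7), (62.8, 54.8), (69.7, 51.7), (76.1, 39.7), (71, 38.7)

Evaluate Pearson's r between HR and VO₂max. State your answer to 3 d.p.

-0.656

n = 6, Σx = 395.2, Σy = 283.3, Σx² = 26330.4, Σy² = 13651.49, Σxy = 18471.62
nΣxy − ΣxΣy = 110829.72 − 111960.16 = -1130.44
nΣx² − (Σx)² = 157982.4 − 156183.04 = 1799.36; nΣy² − (Σy)² = 81908.94 − 80258.89 = 1650.05
r = -1130.44 / √(1799.36 × 1650.05) = -1130.44 / 1723.0885 ≈ -0.656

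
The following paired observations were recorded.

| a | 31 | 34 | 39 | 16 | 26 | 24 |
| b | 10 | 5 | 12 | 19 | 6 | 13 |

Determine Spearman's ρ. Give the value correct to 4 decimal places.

-0.6000

Rank a: 4, 5, 6, 1, 3, 2
Rank b: 3, 1, 4, 6, 2, 5
d = rank(a) − rank(b): 1, 4, 2, -5, 1, -3; Σd² = 56
ρ = 1 − 6Σd² / [n(n²−1)] = 1 − 6×56 / (6×35) = 1 − 336/210 ≈ -0.6000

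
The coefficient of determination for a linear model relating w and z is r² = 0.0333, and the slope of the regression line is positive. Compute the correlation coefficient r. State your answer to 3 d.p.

0.182

|r| = √0.0333 = 0.182
The association is positive, so r = 0.182.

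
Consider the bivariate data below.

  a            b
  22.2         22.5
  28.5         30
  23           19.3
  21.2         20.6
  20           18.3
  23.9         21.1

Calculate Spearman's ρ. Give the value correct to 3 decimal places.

0.714

Rank a: 3, 6, 4, 2, 1, 5
Rank b: 5, 6, 2, 3, 1, 4
d = rank(a) − rank(b): -2, 0, 2, -1, 0, 1; Σd² = 10
ρ = 1 − 6Σd² / [n(n²−1)] = 1 − 6×10 / (6×35) = 1 − 60/210 ≈ 0.714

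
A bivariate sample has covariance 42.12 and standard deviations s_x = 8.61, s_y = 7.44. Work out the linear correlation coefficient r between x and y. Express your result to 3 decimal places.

0.658

r = Cov(x,y) / (s_x · s_y) = 42.12 / (8.61 × 7.44)
  = 42.12 / 64.0584 ≈ 0.658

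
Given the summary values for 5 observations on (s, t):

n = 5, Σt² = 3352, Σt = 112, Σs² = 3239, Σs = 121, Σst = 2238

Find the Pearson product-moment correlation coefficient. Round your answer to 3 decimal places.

-0.923

r = (nΣst − ΣsΣt) / √[(nΣs² − (Σs)²)(nΣt² − (Σt)²)]
Numerator: 5×2238 − 121×112 = -2362
Denominator: √[(16195 − 14641)(16760 − 12544)] = √[1554 × 4216] = 2559.6218
r = -2362 / 2559.6218 ≈ -0.923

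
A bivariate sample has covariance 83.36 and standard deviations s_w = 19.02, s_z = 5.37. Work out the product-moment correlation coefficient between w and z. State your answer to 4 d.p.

r = Cov(w,z) / (s_w · s_z) = 83.36 / (19.02 × 5.37)
  = 83.36 / 102.1374 ≈ 0.8162

0.8162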